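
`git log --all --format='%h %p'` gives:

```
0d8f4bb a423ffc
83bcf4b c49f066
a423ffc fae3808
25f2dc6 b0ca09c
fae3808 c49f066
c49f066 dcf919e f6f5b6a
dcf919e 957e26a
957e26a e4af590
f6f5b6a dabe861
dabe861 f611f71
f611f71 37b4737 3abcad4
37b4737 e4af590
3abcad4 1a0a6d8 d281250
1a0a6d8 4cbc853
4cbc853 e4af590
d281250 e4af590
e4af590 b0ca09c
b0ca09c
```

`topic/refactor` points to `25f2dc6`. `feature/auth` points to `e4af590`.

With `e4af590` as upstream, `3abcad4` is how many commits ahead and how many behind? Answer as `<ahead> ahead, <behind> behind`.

Reachable from 3abcad4: {1a0a6d8, 3abcad4, 4cbc853, b0ca09c, d281250, e4af590}.
Reachable from e4af590: {b0ca09c, e4af590}.
Only in 3abcad4's history (ahead): {1a0a6d8, 3abcad4, 4cbc853, d281250} — 4.
Only in e4af590's history (behind): {} — 0.

4 ahead, 0 behind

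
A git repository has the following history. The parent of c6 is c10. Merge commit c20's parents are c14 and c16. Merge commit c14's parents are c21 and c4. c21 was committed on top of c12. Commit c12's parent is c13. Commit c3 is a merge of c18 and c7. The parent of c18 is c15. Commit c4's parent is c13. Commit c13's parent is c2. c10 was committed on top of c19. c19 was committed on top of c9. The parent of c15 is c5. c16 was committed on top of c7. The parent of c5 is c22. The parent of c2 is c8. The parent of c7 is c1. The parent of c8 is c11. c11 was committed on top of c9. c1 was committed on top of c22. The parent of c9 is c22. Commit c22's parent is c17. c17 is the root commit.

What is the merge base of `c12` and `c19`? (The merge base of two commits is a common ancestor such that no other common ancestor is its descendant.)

c9

Ancestors of c12: {c11, c12, c13, c17, c2, c22, c8, c9}.
Ancestors of c19: {c17, c19, c22, c9}.
Common ancestors: {c17, c22, c9}.
Among these, c9 is not an ancestor of any other common ancestor — it is the merge base.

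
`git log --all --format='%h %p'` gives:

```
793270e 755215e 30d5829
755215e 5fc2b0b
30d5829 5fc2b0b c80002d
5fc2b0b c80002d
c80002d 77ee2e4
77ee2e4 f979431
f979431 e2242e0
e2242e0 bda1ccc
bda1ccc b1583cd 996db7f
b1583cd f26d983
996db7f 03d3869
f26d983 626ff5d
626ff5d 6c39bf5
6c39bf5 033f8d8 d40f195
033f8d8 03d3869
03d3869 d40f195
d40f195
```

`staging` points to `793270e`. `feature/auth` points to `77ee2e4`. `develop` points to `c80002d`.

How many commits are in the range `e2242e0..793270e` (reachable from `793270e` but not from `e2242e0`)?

7

Reachable from 793270e: {033f8d8, 03d3869, 30d5829, 5fc2b0b, 626ff5d, 6c39bf5, 755215e, 77ee2e4, 793270e, 996db7f, b1583cd, bda1ccc, c80002d, d40f195, e2242e0, f26d983, f979431}.
Reachable from e2242e0: {033f8d8, 03d3869, 626ff5d, 6c39bf5, 996db7f, b1583cd, bda1ccc, d40f195, e2242e0, f26d983}.
In 793270e's history but not e2242e0's: {30d5829, 5fc2b0b, 755215e, 77ee2e4, 793270e, c80002d, f979431} — 7 commits.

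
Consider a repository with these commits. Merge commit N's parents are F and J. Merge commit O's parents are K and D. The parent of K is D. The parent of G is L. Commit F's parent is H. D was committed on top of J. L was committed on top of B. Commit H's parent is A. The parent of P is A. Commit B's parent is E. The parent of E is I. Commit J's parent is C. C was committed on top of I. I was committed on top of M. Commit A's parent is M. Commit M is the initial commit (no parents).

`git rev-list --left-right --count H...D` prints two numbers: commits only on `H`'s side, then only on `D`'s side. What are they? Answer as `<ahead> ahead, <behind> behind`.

Reachable from H: {A, H, M}.
Reachable from D: {C, D, I, J, M}.
Only in H's history (ahead): {A, H} — 2.
Only in D's history (behind): {C, D, I, J} — 4.

2 ahead, 4 behind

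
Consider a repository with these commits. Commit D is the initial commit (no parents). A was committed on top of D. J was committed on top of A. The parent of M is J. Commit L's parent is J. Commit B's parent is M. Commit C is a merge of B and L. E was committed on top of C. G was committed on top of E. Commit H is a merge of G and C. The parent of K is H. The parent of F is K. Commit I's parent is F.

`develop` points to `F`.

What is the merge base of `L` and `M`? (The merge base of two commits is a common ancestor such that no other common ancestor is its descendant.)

Ancestors of L: {A, D, J, L}.
Ancestors of M: {A, D, J, M}.
Common ancestors: {A, D, J}.
Among these, J is not an ancestor of any other common ancestor — it is the merge base.

J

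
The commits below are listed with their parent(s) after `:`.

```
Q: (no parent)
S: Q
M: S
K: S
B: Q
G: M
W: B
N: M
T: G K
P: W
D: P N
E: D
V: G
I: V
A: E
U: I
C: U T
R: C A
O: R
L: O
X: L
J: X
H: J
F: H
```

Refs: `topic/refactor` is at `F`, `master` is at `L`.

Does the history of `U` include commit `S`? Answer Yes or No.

Yes

Ancestors of U (commits reachable by following parents): {G, I, M, Q, S, U, V}.
S is in that set, so it is an ancestor of U.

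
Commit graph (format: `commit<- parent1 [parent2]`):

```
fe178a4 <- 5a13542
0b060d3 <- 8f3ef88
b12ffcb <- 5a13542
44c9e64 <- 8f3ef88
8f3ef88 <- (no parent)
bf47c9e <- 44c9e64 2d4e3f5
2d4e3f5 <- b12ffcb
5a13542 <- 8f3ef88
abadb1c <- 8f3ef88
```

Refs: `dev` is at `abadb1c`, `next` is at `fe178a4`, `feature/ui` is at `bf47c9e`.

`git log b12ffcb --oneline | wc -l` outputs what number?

3

Walking parent pointers from b12ffcb: reachable set = {5a13542, 8f3ef88, b12ffcb}.
That is 3 commits.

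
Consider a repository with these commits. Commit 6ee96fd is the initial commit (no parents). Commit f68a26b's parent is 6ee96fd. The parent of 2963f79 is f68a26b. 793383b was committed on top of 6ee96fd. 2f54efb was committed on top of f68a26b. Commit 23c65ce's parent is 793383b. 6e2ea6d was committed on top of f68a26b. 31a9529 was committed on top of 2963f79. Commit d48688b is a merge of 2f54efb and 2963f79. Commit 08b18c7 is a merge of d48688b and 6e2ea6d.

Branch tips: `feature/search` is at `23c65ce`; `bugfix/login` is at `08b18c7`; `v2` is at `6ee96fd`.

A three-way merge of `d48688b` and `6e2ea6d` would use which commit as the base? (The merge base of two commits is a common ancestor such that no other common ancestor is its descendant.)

Ancestors of d48688b: {2963f79, 2f54efb, 6ee96fd, d48688b, f68a26b}.
Ancestors of 6e2ea6d: {6e2ea6d, 6ee96fd, f68a26b}.
Common ancestors: {6ee96fd, f68a26b}.
Among these, f68a26b is not an ancestor of any other common ancestor — it is the merge base.

f68a26b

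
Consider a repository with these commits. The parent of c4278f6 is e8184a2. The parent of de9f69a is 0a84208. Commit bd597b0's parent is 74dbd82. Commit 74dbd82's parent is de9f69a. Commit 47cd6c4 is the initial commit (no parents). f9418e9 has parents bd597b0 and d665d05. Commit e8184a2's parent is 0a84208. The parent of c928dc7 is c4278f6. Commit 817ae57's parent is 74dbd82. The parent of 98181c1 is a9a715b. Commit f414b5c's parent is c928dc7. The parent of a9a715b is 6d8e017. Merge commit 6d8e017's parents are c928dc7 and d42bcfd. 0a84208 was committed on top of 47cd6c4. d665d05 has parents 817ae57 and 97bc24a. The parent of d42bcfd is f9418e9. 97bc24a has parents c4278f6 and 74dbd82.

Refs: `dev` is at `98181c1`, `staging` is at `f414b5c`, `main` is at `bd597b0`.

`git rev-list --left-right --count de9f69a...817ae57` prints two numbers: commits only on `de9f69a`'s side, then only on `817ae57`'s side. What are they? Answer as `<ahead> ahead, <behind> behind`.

Reachable from de9f69a: {0a84208, 47cd6c4, de9f69a}.
Reachable from 817ae57: {0a84208, 47cd6c4, 74dbd82, 817ae57, de9f69a}.
Only in de9f69a's history (ahead): {} — 0.
Only in 817ae57's history (behind): {74dbd82, 817ae57} — 2.

0 ahead, 2 behind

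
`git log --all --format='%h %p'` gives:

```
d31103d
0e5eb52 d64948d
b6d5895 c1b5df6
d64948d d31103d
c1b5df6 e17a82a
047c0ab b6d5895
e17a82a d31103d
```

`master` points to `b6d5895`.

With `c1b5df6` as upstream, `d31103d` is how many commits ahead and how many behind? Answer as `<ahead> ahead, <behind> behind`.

0 ahead, 2 behind

Reachable from d31103d: {d31103d}.
Reachable from c1b5df6: {c1b5df6, d31103d, e17a82a}.
Only in d31103d's history (ahead): {} — 0.
Only in c1b5df6's history (behind): {c1b5df6, e17a82a} — 2.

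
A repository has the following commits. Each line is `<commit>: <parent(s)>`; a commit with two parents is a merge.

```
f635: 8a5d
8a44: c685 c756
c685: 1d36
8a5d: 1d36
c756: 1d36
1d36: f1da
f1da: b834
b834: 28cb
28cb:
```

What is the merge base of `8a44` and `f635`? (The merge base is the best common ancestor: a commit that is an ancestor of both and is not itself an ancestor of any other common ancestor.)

Ancestors of 8a44: {1d36, 28cb, 8a44, b834, c685, c756, f1da}.
Ancestors of f635: {1d36, 28cb, 8a5d, b834, f1da, f635}.
Common ancestors: {1d36, 28cb, b834, f1da}.
Among these, 1d36 is not an ancestor of any other common ancestor — it is the merge base.

1d36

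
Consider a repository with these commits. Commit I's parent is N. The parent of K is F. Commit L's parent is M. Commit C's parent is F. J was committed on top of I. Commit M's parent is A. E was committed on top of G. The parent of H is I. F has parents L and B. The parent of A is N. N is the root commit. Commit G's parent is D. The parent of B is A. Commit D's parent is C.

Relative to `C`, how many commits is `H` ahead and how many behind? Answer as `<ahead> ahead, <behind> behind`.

Reachable from H: {H, I, N}.
Reachable from C: {A, B, C, F, L, M, N}.
Only in H's history (ahead): {H, I} — 2.
Only in C's history (behind): {A, B, C, F, L, M} — 6.

2 ahead, 6 behind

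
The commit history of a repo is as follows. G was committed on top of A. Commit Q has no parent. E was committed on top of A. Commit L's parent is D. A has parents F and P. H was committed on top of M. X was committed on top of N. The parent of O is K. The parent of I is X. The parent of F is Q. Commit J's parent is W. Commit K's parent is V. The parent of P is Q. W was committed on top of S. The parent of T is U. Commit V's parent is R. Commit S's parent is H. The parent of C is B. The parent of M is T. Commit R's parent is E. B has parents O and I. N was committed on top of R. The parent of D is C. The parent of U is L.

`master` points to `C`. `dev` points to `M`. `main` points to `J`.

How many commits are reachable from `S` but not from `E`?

16

Reachable from S: {A, B, C, D, E, F, H, I, K, L, M, N, O, P, Q, R, S, T, U, V, X}.
Reachable from E: {A, E, F, P, Q}.
In S's history but not E's: {B, C, D, H, I, K, L, M, N, O, R, S, T, U, V, X} — 16 commits.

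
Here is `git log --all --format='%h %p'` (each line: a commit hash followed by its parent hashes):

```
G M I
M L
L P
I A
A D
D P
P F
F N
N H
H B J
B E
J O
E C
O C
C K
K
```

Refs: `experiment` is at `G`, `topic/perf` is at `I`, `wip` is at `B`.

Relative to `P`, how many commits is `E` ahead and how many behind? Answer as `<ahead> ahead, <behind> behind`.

Reachable from E: {C, E, K}.
Reachable from P: {B, C, E, F, H, J, K, N, O, P}.
Only in E's history (ahead): {} — 0.
Only in P's history (behind): {B, F, H, J, N, O, P} — 7.

0 ahead, 7 behind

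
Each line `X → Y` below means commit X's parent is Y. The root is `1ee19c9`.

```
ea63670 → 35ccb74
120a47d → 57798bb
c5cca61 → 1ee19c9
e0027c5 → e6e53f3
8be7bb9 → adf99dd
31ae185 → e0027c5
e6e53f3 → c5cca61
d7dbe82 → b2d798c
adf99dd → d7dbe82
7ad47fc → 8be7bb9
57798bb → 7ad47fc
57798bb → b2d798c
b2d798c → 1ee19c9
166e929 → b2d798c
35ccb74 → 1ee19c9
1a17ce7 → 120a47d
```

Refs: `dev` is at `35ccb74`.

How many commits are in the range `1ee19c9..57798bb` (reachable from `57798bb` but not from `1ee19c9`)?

Reachable from 57798bb: {1ee19c9, 57798bb, 7ad47fc, 8be7bb9, adf99dd, b2d798c, d7dbe82}.
Reachable from 1ee19c9: {1ee19c9}.
In 57798bb's history but not 1ee19c9's: {57798bb, 7ad47fc, 8be7bb9, adf99dd, b2d798c, d7dbe82} — 6 commits.

6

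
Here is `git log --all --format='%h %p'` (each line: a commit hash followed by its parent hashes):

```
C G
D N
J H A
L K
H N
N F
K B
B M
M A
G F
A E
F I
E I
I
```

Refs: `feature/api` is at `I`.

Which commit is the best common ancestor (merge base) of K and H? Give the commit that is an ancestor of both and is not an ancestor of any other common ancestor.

I

Ancestors of K: {A, B, E, I, K, M}.
Ancestors of H: {F, H, I, N}.
Common ancestors: {I}.
The only common ancestor is I, so it is the merge base.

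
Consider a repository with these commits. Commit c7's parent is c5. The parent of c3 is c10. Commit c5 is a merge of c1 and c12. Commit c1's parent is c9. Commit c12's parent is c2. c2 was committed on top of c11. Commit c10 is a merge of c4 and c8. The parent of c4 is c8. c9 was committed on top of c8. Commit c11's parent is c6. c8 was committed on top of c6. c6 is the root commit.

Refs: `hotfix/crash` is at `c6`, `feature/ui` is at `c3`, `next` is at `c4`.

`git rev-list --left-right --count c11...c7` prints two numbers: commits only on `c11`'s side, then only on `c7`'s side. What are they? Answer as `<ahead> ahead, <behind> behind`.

Reachable from c11: {c11, c6}.
Reachable from c7: {c1, c11, c12, c2, c5, c6, c7, c8, c9}.
Only in c11's history (ahead): {} — 0.
Only in c7's history (behind): {c1, c12, c2, c5, c7, c8, c9} — 7.

0 ahead, 7 behind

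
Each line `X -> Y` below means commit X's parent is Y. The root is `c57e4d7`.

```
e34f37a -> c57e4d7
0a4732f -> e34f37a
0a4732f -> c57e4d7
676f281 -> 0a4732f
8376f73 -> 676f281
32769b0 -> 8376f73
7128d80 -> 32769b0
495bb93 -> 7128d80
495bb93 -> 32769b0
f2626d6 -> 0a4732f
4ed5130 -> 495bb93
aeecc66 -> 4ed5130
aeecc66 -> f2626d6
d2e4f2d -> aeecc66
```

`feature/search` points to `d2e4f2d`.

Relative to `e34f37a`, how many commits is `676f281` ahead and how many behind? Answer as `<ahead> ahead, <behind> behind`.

2 ahead, 0 behind

Reachable from 676f281: {0a4732f, 676f281, c57e4d7, e34f37a}.
Reachable from e34f37a: {c57e4d7, e34f37a}.
Only in 676f281's history (ahead): {0a4732f, 676f281} — 2.
Only in e34f37a's history (behind): {} — 0.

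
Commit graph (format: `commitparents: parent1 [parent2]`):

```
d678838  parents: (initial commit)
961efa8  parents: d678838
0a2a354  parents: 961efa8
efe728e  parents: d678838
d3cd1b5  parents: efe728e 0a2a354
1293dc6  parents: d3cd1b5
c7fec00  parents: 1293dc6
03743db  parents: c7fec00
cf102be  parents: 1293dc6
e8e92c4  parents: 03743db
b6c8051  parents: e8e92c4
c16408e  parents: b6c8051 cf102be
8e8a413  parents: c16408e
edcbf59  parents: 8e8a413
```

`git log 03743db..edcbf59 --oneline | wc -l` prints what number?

6

Reachable from edcbf59: {03743db, 0a2a354, 1293dc6, 8e8a413, 961efa8, b6c8051, c16408e, c7fec00, cf102be, d3cd1b5, d678838, e8e92c4, edcbf59, efe728e}.
Reachable from 03743db: {03743db, 0a2a354, 1293dc6, 961efa8, c7fec00, d3cd1b5, d678838, efe728e}.
In edcbf59's history but not 03743db's: {8e8a413, b6c8051, c16408e, cf102be, e8e92c4, edcbf59} — 6 commits.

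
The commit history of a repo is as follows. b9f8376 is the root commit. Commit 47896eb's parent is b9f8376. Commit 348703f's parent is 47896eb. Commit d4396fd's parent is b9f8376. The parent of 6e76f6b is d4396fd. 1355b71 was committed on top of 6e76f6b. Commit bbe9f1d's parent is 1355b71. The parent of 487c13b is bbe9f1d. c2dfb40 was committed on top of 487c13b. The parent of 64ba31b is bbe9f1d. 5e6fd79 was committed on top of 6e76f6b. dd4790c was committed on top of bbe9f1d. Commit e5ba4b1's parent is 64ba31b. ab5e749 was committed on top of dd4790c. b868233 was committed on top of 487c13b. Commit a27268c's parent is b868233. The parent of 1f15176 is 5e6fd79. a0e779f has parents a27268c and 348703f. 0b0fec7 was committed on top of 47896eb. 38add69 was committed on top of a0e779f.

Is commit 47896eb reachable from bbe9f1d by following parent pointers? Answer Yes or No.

Ancestors of bbe9f1d: {1355b71, 6e76f6b, b9f8376, bbe9f1d, d4396fd}.
47896eb is not in that set, so it is not an ancestor of bbe9f1d.

No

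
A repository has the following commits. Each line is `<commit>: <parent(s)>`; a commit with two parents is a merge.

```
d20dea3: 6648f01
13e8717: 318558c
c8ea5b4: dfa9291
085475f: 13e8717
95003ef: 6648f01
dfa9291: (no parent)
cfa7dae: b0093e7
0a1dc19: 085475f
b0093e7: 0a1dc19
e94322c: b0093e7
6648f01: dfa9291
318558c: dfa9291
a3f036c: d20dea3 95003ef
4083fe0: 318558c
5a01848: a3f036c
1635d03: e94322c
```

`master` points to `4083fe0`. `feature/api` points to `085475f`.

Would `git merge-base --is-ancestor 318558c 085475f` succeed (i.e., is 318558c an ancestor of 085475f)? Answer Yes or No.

Yes

Ancestors of 085475f (commits reachable by following parents): {085475f, 13e8717, 318558c, dfa9291}.
318558c is in that set, so it is an ancestor of 085475f.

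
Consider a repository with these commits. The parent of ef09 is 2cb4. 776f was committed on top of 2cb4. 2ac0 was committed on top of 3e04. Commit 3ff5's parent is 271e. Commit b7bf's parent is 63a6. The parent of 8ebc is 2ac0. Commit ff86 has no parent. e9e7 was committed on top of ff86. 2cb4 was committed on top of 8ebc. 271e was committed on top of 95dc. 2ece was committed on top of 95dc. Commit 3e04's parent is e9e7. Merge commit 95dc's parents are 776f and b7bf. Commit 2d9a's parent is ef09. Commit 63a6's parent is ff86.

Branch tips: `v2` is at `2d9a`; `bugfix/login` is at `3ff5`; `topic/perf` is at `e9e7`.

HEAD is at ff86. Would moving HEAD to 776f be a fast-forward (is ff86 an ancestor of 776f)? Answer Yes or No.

Yes

A fast-forward from ff86 to 776f is possible iff ff86 is an ancestor of 776f.
Ancestors of 776f: {2ac0, 2cb4, 3e04, 776f, 8ebc, e9e7, ff86}.
ff86 is among them, so fast-forward is possible.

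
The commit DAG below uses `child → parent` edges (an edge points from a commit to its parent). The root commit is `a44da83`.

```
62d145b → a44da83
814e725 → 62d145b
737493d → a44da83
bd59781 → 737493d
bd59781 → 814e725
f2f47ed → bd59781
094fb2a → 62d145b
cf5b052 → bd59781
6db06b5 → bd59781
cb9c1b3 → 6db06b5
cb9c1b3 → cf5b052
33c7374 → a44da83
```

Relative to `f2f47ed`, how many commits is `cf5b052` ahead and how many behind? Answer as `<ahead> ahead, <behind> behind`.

1 ahead, 1 behind

Reachable from cf5b052: {62d145b, 737493d, 814e725, a44da83, bd59781, cf5b052}.
Reachable from f2f47ed: {62d145b, 737493d, 814e725, a44da83, bd59781, f2f47ed}.
Only in cf5b052's history (ahead): {cf5b052} — 1.
Only in f2f47ed's history (behind): {f2f47ed} — 1.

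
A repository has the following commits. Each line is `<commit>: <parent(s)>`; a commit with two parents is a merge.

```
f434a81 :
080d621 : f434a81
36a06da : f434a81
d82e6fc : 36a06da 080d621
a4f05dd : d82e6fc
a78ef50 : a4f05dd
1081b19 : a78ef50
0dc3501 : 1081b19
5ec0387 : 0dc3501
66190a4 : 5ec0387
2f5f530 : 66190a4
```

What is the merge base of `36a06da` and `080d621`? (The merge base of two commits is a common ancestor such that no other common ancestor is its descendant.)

f434a81

Ancestors of 36a06da: {36a06da, f434a81}.
Ancestors of 080d621: {080d621, f434a81}.
Common ancestors: {f434a81}.
The only common ancestor is f434a81, so it is the merge base.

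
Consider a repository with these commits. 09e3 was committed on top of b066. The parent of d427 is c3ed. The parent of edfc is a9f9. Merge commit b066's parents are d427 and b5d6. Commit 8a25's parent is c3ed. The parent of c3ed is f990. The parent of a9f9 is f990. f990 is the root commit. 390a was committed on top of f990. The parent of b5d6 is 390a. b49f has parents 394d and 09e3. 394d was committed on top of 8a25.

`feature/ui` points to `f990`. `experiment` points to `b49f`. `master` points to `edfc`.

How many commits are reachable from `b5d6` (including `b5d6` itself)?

Walking parent pointers from b5d6: reachable set = {390a, b5d6, f990}.
That is 3 commits.

3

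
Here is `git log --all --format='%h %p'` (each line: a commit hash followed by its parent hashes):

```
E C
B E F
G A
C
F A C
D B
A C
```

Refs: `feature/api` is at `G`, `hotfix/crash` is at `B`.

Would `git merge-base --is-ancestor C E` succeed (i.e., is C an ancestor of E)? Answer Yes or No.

Ancestors of E (commits reachable by following parents): {C, E}.
C is in that set, so it is an ancestor of E.

Yes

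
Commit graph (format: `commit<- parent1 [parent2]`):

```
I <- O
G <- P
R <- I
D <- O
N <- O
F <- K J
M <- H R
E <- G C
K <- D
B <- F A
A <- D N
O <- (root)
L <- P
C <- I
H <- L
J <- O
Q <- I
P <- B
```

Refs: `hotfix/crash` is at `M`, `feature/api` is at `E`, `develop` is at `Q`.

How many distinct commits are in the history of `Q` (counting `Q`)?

3

Walking parent pointers from Q: reachable set = {I, O, Q}.
That is 3 commits.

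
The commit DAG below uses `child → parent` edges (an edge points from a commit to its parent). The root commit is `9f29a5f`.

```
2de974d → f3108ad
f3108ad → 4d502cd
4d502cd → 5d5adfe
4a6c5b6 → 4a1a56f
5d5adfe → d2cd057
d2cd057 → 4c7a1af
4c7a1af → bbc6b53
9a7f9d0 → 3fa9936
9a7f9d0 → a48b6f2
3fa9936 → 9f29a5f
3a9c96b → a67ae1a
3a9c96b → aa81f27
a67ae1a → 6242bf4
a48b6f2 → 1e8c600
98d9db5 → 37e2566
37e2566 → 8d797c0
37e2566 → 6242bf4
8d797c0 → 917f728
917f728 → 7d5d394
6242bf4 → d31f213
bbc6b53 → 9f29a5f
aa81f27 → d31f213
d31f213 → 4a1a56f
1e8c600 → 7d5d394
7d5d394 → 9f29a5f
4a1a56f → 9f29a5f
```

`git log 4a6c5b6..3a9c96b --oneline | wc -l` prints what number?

Reachable from 3a9c96b: {3a9c96b, 4a1a56f, 6242bf4, 9f29a5f, a67ae1a, aa81f27, d31f213}.
Reachable from 4a6c5b6: {4a1a56f, 4a6c5b6, 9f29a5f}.
In 3a9c96b's history but not 4a6c5b6's: {3a9c96b, 6242bf4, a67ae1a, aa81f27, d31f213} — 5 commits.

5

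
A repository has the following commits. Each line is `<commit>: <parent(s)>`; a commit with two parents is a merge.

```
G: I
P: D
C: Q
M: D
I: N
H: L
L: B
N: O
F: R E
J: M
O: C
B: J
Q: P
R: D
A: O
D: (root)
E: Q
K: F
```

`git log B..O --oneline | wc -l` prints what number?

Reachable from O: {C, D, O, P, Q}.
Reachable from B: {B, D, J, M}.
In O's history but not B's: {C, O, P, Q} — 4 commits.

4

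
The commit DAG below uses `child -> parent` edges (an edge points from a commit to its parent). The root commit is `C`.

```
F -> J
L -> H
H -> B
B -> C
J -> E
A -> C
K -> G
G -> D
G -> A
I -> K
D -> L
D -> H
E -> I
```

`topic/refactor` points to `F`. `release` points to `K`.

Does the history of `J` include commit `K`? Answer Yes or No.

Yes

Ancestors of J (commits reachable by following parents): {A, B, C, D, E, G, H, I, J, K, L}.
K is in that set, so it is an ancestor of J.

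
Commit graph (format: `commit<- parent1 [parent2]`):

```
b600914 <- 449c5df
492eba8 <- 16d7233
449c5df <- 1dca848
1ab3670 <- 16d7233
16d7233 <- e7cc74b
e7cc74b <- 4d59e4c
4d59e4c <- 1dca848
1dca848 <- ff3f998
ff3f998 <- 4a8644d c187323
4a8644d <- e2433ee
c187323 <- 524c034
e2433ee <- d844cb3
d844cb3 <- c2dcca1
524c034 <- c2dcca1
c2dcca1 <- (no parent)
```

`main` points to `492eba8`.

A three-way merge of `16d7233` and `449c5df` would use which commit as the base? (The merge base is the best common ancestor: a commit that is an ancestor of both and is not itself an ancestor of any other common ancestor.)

Ancestors of 16d7233: {16d7233, 1dca848, 4a8644d, 4d59e4c, 524c034, c187323, c2dcca1, d844cb3, e2433ee, e7cc74b, ff3f998}.
Ancestors of 449c5df: {1dca848, 449c5df, 4a8644d, 524c034, c187323, c2dcca1, d844cb3, e2433ee, ff3f998}.
Common ancestors: {1dca848, 4a8644d, 524c034, c187323, c2dcca1, d844cb3, e2433ee, ff3f998}.
Among these, 1dca848 is not an ancestor of any other common ancestor — it is the merge base.

1dca848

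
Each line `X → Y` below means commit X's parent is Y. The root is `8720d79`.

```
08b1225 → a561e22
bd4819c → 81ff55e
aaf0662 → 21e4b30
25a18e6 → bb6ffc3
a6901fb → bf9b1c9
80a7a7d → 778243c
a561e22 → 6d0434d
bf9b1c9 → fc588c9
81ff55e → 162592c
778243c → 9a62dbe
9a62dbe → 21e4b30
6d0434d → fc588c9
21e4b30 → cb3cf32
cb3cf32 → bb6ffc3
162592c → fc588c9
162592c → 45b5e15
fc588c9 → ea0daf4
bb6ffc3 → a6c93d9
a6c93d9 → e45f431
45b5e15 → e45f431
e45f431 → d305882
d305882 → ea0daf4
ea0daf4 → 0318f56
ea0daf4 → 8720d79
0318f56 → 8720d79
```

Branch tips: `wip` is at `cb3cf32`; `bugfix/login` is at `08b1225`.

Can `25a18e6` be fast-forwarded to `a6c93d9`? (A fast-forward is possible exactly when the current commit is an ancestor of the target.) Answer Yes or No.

A fast-forward from 25a18e6 to a6c93d9 is possible iff 25a18e6 is an ancestor of a6c93d9.
Ancestors of a6c93d9: {0318f56, 8720d79, a6c93d9, d305882, e45f431, ea0daf4}.
25a18e6 is not among them, so fast-forward is not possible.

No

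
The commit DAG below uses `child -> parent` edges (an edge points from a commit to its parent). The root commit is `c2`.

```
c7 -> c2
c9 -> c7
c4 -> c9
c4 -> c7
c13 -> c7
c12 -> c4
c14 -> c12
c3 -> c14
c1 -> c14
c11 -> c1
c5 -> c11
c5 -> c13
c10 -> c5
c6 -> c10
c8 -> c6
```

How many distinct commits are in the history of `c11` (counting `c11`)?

8

Walking parent pointers from c11: reachable set = {c1, c11, c12, c14, c2, c4, c7, c9}.
That is 8 commits.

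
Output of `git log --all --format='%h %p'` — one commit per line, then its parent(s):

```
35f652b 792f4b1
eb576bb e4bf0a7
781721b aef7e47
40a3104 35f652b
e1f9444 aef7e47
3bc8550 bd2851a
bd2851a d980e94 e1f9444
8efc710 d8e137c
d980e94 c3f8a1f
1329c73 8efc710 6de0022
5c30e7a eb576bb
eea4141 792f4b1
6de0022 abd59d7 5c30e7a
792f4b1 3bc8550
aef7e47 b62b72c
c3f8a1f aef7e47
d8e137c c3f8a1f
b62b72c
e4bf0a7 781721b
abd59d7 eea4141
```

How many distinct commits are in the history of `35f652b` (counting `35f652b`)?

9

Walking parent pointers from 35f652b: reachable set = {35f652b, 3bc8550, 792f4b1, aef7e47, b62b72c, bd2851a, c3f8a1f, d980e94, e1f9444}.
That is 9 commits.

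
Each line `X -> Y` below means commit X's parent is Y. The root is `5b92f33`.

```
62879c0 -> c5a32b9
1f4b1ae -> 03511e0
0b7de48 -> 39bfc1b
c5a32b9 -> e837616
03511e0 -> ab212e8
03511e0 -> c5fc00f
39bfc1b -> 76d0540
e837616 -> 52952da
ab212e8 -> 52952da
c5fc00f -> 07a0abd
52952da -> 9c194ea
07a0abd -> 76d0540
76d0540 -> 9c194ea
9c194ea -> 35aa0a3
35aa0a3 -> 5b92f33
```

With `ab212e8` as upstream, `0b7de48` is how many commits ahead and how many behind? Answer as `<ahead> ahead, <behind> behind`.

Reachable from 0b7de48: {0b7de48, 35aa0a3, 39bfc1b, 5b92f33, 76d0540, 9c194ea}.
Reachable from ab212e8: {35aa0a3, 52952da, 5b92f33, 9c194ea, ab212e8}.
Only in 0b7de48's history (ahead): {0b7de48, 39bfc1b, 76d0540} — 3.
Only in ab212e8's history (behind): {52952da, ab212e8} — 2.

3 ahead, 2 behind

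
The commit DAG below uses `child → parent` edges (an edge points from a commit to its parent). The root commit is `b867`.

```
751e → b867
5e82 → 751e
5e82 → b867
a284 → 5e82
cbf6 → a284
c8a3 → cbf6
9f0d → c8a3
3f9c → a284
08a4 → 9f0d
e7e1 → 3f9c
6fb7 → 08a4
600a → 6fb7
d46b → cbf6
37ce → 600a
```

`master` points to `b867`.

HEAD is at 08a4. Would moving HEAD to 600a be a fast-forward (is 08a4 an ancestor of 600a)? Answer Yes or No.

Yes

A fast-forward from 08a4 to 600a is possible iff 08a4 is an ancestor of 600a.
Ancestors of 600a: {08a4, 5e82, 600a, 6fb7, 751e, 9f0d, a284, b867, c8a3, cbf6}.
08a4 is among them, so fast-forward is possible.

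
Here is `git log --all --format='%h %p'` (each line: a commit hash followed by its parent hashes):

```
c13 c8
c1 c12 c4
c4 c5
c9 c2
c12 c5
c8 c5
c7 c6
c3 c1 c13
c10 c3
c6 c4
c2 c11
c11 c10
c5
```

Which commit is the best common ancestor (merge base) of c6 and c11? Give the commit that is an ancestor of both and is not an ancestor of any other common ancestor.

c4

Ancestors of c6: {c4, c5, c6}.
Ancestors of c11: {c1, c10, c11, c12, c13, c3, c4, c5, c8}.
Common ancestors: {c4, c5}.
Among these, c4 is not an ancestor of any other common ancestor — it is the merge base.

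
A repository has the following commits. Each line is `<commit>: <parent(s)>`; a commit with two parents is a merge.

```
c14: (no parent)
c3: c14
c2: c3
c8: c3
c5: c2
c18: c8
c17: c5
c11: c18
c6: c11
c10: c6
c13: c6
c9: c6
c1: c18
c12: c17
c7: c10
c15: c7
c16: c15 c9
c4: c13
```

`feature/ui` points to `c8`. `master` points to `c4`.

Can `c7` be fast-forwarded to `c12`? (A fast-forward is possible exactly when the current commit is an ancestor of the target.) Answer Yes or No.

No

A fast-forward from c7 to c12 is possible iff c7 is an ancestor of c12.
Ancestors of c12: {c12, c14, c17, c2, c3, c5}.
c7 is not among them, so fast-forward is not possible.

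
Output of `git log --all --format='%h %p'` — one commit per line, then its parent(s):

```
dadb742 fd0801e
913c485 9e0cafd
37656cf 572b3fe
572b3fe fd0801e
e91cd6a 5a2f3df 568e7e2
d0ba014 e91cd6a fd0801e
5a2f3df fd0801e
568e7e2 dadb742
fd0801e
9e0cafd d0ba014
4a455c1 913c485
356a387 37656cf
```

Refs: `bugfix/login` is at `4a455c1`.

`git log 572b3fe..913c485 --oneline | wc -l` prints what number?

7

Reachable from 913c485: {568e7e2, 5a2f3df, 913c485, 9e0cafd, d0ba014, dadb742, e91cd6a, fd0801e}.
Reachable from 572b3fe: {572b3fe, fd0801e}.
In 913c485's history but not 572b3fe's: {568e7e2, 5a2f3df, 913c485, 9e0cafd, d0ba014, dadb742, e91cd6a} — 7 commits.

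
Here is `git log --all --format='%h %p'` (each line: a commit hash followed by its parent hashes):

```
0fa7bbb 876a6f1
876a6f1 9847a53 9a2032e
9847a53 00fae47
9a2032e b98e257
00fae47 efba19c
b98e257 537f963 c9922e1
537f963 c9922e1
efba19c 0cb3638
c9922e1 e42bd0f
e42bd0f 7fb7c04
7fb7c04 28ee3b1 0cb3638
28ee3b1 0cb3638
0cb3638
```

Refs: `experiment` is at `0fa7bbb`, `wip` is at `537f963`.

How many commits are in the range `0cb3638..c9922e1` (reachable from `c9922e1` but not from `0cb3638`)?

4

Reachable from c9922e1: {0cb3638, 28ee3b1, 7fb7c04, c9922e1, e42bd0f}.
Reachable from 0cb3638: {0cb3638}.
In c9922e1's history but not 0cb3638's: {28ee3b1, 7fb7c04, c9922e1, e42bd0f} — 4 commits.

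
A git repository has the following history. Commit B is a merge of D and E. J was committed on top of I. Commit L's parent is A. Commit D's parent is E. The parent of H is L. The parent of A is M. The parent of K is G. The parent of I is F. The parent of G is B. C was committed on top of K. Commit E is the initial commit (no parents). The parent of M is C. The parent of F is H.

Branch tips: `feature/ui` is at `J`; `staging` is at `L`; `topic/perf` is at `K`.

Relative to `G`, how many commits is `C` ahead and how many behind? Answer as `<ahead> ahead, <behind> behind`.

2 ahead, 0 behind

Reachable from C: {B, C, D, E, G, K}.
Reachable from G: {B, D, E, G}.
Only in C's history (ahead): {C, K} — 2.
Only in G's history (behind): {} — 0.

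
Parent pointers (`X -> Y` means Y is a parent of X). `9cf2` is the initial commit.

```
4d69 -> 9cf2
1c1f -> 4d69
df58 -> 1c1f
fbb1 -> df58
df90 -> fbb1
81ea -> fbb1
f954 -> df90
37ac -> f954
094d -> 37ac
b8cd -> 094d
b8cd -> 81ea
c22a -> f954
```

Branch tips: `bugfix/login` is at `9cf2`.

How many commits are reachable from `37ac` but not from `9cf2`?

Reachable from 37ac: {1c1f, 37ac, 4d69, 9cf2, df58, df90, f954, fbb1}.
Reachable from 9cf2: {9cf2}.
In 37ac's history but not 9cf2's: {1c1f, 37ac, 4d69, df58, df90, f954, fbb1} — 7 commits.

7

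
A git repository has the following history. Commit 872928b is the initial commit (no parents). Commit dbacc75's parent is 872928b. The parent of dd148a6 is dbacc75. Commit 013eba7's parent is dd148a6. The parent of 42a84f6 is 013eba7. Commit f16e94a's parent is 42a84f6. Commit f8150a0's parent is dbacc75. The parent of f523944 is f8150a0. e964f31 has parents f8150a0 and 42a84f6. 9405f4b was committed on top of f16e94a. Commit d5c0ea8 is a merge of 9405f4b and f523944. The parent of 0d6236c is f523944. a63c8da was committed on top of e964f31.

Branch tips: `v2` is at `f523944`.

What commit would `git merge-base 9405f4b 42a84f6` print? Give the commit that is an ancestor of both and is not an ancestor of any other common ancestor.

Ancestors of 9405f4b: {013eba7, 42a84f6, 872928b, 9405f4b, dbacc75, dd148a6, f16e94a}.
Ancestors of 42a84f6: {013eba7, 42a84f6, 872928b, dbacc75, dd148a6}.
Common ancestors: {013eba7, 42a84f6, 872928b, dbacc75, dd148a6}.
Among these, 42a84f6 is not an ancestor of any other common ancestor — it is the merge base.

42a84f6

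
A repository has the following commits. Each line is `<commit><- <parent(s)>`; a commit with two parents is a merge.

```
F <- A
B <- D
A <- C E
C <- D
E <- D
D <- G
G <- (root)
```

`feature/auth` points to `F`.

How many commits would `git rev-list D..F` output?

Reachable from F: {A, C, D, E, F, G}.
Reachable from D: {D, G}.
In F's history but not D's: {A, C, E, F} — 4 commits.

4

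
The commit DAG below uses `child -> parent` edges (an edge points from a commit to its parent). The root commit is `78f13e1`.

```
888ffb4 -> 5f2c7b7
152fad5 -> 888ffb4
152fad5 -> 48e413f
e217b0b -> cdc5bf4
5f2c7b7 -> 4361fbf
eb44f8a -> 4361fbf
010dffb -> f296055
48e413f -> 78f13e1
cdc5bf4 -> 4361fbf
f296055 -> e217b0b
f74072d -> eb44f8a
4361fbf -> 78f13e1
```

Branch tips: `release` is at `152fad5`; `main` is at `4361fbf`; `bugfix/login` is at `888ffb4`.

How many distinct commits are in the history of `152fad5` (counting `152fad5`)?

Walking parent pointers from 152fad5: reachable set = {152fad5, 4361fbf, 48e413f, 5f2c7b7, 78f13e1, 888ffb4}.
That is 6 commits.

6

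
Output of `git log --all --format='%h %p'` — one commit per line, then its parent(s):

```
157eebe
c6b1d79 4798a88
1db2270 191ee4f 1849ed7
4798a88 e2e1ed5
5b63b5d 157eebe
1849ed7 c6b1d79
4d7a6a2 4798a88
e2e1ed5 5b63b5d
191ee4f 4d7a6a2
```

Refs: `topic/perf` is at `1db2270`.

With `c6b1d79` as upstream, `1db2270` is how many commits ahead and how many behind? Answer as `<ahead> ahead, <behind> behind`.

Reachable from 1db2270: {157eebe, 1849ed7, 191ee4f, 1db2270, 4798a88, 4d7a6a2, 5b63b5d, c6b1d79, e2e1ed5}.
Reachable from c6b1d79: {157eebe, 4798a88, 5b63b5d, c6b1d79, e2e1ed5}.
Only in 1db2270's history (ahead): {1849ed7, 191ee4f, 1db2270, 4d7a6a2} — 4.
Only in c6b1d79's history (behind): {} — 0.

4 ahead, 0 behind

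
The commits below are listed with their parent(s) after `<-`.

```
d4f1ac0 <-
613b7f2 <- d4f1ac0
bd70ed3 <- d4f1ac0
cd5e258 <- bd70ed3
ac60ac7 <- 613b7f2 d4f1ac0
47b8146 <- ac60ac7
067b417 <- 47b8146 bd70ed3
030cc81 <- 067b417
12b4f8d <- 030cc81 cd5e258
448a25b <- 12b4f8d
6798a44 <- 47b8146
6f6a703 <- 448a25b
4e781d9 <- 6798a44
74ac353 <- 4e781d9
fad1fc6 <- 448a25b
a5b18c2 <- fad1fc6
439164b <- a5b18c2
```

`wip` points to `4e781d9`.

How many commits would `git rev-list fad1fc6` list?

Walking parent pointers from fad1fc6: reachable set = {030cc81, 067b417, 12b4f8d, 448a25b, 47b8146, 613b7f2, ac60ac7, bd70ed3, cd5e258, d4f1ac0, fad1fc6}.
That is 11 commits.

11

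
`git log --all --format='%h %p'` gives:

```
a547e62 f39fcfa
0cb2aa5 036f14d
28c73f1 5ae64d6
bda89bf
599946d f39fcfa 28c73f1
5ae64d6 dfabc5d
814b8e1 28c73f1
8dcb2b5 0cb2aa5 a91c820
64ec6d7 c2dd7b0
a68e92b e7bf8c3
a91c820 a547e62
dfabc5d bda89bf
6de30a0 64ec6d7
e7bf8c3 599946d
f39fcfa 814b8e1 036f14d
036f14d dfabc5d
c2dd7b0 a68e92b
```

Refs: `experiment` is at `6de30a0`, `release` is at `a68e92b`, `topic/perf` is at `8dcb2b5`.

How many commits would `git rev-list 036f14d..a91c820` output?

Reachable from a91c820: {036f14d, 28c73f1, 5ae64d6, 814b8e1, a547e62, a91c820, bda89bf, dfabc5d, f39fcfa}.
Reachable from 036f14d: {036f14d, bda89bf, dfabc5d}.
In a91c820's history but not 036f14d's: {28c73f1, 5ae64d6, 814b8e1, a547e62, a91c820, f39fcfa} — 6 commits.

6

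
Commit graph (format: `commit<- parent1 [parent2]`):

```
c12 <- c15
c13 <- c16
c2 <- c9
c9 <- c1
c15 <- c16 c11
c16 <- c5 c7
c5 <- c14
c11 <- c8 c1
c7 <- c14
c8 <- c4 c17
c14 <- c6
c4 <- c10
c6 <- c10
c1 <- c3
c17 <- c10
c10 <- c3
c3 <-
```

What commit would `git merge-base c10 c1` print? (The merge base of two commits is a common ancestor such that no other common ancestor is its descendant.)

Ancestors of c10: {c10, c3}.
Ancestors of c1: {c1, c3}.
Common ancestors: {c3}.
The only common ancestor is c3, so it is the merge base.

c3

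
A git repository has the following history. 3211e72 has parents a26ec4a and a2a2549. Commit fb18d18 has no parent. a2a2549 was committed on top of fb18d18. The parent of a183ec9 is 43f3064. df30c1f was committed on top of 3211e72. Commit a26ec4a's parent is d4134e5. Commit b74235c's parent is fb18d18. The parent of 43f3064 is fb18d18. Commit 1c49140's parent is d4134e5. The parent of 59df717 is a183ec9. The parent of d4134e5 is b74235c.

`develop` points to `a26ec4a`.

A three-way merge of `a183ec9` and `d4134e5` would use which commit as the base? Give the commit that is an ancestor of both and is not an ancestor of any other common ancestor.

fb18d18

Ancestors of a183ec9: {43f3064, a183ec9, fb18d18}.
Ancestors of d4134e5: {b74235c, d4134e5, fb18d18}.
Common ancestors: {fb18d18}.
The only common ancestor is fb18d18, so it is the merge base.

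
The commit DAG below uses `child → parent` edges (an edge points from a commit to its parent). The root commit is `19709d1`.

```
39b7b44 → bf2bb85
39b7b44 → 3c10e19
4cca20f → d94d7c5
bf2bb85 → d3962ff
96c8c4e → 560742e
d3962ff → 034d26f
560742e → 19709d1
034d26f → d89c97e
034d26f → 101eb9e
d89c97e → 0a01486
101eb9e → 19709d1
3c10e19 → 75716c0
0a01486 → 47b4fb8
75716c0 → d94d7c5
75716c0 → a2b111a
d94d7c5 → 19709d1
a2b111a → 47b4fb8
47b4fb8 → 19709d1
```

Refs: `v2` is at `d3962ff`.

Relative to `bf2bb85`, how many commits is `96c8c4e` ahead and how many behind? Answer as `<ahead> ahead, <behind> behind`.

Reachable from 96c8c4e: {19709d1, 560742e, 96c8c4e}.
Reachable from bf2bb85: {034d26f, 0a01486, 101eb9e, 19709d1, 47b4fb8, bf2bb85, d3962ff, d89c97e}.
Only in 96c8c4e's history (ahead): {560742e, 96c8c4e} — 2.
Only in bf2bb85's history (behind): {034d26f, 0a01486, 101eb9e, 47b4fb8, bf2bb85, d3962ff, d89c97e} — 7.

2 ahead, 7 behind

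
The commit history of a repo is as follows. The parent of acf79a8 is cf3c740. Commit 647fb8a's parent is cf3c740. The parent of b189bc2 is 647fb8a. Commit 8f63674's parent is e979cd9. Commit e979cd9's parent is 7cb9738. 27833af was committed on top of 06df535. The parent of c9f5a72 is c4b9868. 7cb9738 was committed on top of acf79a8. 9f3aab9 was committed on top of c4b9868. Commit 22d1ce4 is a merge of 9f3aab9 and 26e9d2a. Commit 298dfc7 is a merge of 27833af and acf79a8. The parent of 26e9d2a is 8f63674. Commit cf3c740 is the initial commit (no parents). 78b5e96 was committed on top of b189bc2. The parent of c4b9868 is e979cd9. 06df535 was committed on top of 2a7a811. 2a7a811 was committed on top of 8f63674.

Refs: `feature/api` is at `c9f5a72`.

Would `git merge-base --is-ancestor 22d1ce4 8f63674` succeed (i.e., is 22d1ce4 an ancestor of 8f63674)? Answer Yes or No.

Ancestors of 8f63674: {7cb9738, 8f63674, acf79a8, cf3c740, e979cd9}.
22d1ce4 is not in that set, so it is not an ancestor of 8f63674.

No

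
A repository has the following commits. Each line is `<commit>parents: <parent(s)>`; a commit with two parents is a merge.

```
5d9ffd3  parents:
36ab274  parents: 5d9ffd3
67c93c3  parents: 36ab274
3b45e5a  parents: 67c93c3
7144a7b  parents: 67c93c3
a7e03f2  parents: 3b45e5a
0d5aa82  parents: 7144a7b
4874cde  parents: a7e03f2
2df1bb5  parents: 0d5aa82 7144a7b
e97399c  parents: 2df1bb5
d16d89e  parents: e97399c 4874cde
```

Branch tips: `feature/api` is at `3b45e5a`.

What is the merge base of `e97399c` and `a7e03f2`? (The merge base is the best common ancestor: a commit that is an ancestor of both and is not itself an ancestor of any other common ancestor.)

Ancestors of e97399c: {0d5aa82, 2df1bb5, 36ab274, 5d9ffd3, 67c93c3, 7144a7b, e97399c}.
Ancestors of a7e03f2: {36ab274, 3b45e5a, 5d9ffd3, 67c93c3, a7e03f2}.
Common ancestors: {36ab274, 5d9ffd3, 67c93c3}.
Among these, 67c93c3 is not an ancestor of any other common ancestor — it is the merge base.

67c93c3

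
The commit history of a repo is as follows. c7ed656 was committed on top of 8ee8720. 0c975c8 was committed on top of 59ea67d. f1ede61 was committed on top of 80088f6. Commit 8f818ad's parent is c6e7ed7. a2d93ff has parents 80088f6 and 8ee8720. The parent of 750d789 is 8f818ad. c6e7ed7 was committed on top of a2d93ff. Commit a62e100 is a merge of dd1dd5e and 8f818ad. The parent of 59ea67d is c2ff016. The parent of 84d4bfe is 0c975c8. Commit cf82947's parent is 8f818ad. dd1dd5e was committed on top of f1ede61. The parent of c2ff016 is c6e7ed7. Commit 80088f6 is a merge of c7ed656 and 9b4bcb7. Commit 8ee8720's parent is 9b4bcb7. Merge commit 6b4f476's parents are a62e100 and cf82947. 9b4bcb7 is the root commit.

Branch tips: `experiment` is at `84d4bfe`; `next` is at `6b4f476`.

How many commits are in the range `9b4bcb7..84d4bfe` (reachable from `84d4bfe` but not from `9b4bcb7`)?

9

Reachable from 84d4bfe: {0c975c8, 59ea67d, 80088f6, 84d4bfe, 8ee8720, 9b4bcb7, a2d93ff, c2ff016, c6e7ed7, c7ed656}.
Reachable from 9b4bcb7: {9b4bcb7}.
In 84d4bfe's history but not 9b4bcb7's: {0c975c8, 59ea67d, 80088f6, 84d4bfe, 8ee8720, a2d93ff, c2ff016, c6e7ed7, c7ed656} — 9 commits.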